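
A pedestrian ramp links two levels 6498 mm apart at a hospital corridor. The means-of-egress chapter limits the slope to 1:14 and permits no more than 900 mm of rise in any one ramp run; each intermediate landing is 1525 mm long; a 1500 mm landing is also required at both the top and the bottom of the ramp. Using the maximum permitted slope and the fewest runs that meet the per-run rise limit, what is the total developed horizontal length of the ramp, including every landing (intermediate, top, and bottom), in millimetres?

104647 mm

⌈6498/900⌉ = 8 ramp runs. That means 7 intermediate landings.
Ramp run (horizontal) at 1:14: 6498 × 14 = 90972 mm.
7 intermediate landings contribute 7 × 1525 = 10675 mm.
Top and bottom landings: 2 × 1500 = 3000 mm.
Total = 90972 + 10675 + 3000 = 104647 mm.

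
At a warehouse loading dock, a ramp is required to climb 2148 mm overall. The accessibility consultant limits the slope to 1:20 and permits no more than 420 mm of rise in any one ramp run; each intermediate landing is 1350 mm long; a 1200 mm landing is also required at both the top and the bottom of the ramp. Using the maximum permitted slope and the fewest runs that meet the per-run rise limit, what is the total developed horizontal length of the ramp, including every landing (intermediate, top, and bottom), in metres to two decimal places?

52.11 m

2148 / 420 = 5.11, so 6 ramp runs are needed. That means 5 intermediate landings.
Ramp run (horizontal) at 1:20: 2148 × 20 = 42960 mm.
Intermediate landings: 5 × 1350 = 6750 mm.
Top and bottom landings: 2 × 1200 = 2400 mm.
Total = 42960 + 6750 + 2400 = 52110 mm.
= 52.11 m.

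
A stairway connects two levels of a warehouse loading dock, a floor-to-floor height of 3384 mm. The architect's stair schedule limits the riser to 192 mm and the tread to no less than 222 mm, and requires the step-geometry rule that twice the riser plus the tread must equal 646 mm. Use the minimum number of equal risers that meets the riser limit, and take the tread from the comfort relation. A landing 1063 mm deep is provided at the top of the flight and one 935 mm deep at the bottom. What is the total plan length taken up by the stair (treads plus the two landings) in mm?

3384 / 192 = 17.625 → round up to 18 risers.
Riser R = 3384 / 18 = 188 mm, within the 192 mm limit.
T = 646 − 2·188 = 270 mm, which satisfies the 222 mm minimum.
Treads = 18 − 1 = 17; going = 17 × 270 = 4590 mm.
Add landings: 4590 + 1063 + 935 = 6588 mm.

6588 mm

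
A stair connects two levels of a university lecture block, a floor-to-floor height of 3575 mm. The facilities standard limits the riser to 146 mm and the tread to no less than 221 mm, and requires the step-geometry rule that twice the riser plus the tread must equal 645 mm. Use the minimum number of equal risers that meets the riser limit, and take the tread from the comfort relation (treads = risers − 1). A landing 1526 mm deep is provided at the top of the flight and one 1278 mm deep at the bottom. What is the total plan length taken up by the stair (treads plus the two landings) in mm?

3575 / 146 = 24.486 → round up to 25 risers.
Riser R = 3575 / 25 = 143 mm, within the 146 mm limit.
Tread T = 645 − 2 × 143 = 359 mm (≥ 221 mm).
Treads = 25 − 1 = 24; going = 24 × 359 = 8616 mm.
Add landings: 8616 + 1526 + 1278 = 11420 mm.

11420 mm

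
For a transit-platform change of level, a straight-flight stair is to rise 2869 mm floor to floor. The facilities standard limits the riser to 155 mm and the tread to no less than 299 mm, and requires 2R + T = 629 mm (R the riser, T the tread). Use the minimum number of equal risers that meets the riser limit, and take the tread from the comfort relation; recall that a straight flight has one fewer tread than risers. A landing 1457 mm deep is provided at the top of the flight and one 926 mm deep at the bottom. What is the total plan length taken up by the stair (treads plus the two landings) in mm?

2869 / 155 = 18.510 → round up to 19 risers.
R = 2869 ÷ 19 = 151 mm.
Tread T = 629 − 2 × 151 = 327 mm (≥ 299 mm).
19 risers give 18 treads; going = 18 × 327 = 5886 mm.
Add landings: 5886 + 1457 + 926 = 8269 mm.

8269 mm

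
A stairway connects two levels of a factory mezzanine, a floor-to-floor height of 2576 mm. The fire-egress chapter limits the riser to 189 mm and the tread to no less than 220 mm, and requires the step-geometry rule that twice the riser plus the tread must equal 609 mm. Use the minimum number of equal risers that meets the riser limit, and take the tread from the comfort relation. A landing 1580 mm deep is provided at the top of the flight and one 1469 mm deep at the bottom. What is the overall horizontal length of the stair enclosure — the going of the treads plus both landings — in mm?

6182 mm

2576 / 189 = 13.630 → round up to 14 risers.
R = 2576 ÷ 14 = 184 mm.
From 2R + T = 609: T = 609 − 368 = 241 mm.
14 risers give 13 treads; going = 13 × 241 = 3133 mm.
Enclosure = 3133 + 1580 + 1469 = 6182 mm.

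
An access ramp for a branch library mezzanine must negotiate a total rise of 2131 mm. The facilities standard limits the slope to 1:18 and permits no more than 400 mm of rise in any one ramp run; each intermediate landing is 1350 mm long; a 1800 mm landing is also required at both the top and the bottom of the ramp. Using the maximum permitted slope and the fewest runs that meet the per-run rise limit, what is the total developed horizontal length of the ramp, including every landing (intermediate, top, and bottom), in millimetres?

2131 / 400 = 5.327 → round up to 6 ramp runs. That means 5 intermediate landings.
Horizontal run for 2131 mm of rise at 1:18 is 2131 × 18 = 38358 mm.
Intermediate landings: 5 × 1350 = 6750 mm.
Top and bottom landings: 2 × 1800 = 3600 mm.
Total = 38358 + 6750 + 3600 = 48708 mm.

48708 mm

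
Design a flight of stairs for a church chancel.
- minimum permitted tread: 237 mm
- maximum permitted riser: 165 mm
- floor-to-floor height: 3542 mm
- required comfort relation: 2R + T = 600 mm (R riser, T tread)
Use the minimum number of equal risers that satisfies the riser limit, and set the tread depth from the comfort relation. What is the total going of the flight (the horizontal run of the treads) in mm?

5838 mm

At most 165 each: 3542/165 = 21.47, giving 22 risers.
Riser R = 3542 / 22 = 161 mm, within the 165 mm limit.
T = 600 − 2·161 = 278 mm, which satisfies the 237 mm minimum.
Going = (22 − 1) × 278 = 5838 mm.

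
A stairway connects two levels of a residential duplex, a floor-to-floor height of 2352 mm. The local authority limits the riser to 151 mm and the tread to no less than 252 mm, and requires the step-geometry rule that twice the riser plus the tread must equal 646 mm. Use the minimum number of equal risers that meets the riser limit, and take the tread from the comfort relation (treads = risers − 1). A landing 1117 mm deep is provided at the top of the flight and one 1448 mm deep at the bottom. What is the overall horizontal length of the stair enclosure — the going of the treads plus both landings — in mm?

⌈2352/151⌉ = 16 risers.
R = 2352 ÷ 16 = 147 mm.
T = 646 − 2·147 = 352 mm, which satisfies the 252 mm minimum.
Treads = 16 − 1 = 15; going = 15 × 352 = 5280 mm.
Enclosure = 5280 + 1117 + 1448 = 7845 mm.

7845 mm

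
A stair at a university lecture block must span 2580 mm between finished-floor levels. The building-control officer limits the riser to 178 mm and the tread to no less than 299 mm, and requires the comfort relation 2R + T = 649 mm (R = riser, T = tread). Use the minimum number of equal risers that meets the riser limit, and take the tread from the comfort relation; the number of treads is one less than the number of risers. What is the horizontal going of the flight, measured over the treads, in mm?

4270 mm

2580 / 178 = 14.494 → round up to 15 risers.
Riser R = 2580 / 15 = 172 mm, within the 178 mm limit.
T = 649 − 2·172 = 305 mm, which satisfies the 299 mm minimum.
15 risers give 14 treads; going = 14 × 305 = 4270 mm.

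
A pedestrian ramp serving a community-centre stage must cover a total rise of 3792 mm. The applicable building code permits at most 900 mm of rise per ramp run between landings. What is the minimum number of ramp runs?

5 runs

At most 900 each: 3792/900 = 4.21, giving 5 ramp runs.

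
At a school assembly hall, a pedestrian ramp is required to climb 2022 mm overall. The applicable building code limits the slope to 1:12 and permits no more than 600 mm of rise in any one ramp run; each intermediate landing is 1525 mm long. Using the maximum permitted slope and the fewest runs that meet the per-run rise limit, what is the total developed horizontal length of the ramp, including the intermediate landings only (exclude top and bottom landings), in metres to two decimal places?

28.84 m

At most 600 each: 2022/600 = 3.37, giving 4 ramp runs. That means 3 intermediate landings.
Horizontal run for 2022 mm of rise at 1:12 is 2022 × 12 = 24264 mm.
Intermediate landings: 3 × 1525 = 4575 mm.
Total developed length = 24264 + 4575 = 28839 mm.
= 28.84 m.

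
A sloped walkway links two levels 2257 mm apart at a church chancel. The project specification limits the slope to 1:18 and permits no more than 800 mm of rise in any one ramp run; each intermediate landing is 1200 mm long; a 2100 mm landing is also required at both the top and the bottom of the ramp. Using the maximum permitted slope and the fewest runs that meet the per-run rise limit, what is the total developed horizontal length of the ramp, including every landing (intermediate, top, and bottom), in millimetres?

47226 mm

⌈2257/800⌉ = 3 ramp runs. That means 2 intermediate landings.
Ramp run (horizontal) at 1:18: 2257 × 18 = 40626 mm.
Intermediate landings: 2 × 1200 = 2400 mm.
Top and bottom landings: 2 × 2100 = 4200 mm.
Total = 40626 + 2400 + 4200 = 47226 mm.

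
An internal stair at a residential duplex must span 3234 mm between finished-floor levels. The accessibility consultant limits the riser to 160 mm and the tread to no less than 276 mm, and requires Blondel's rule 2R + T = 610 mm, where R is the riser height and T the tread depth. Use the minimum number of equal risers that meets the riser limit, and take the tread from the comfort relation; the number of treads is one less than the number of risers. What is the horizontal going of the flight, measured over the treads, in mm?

⌈3234/160⌉ = 21 risers.
R = 3234 ÷ 21 = 154 mm.
From 2R + T = 610: T = 610 − 308 = 302 mm.
Treads = 21 − 1 = 20; going = 20 × 302 = 6040 mm.

6040 mm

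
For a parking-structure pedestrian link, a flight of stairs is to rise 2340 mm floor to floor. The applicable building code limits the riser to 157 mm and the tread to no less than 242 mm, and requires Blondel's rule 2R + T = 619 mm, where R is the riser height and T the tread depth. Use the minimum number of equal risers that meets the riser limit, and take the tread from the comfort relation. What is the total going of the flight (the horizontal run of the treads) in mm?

2340 / 157 = 14.90, so 15 risers are needed.
Each riser is 2340/15 = 156 mm (≤ 157 mm).
From 2R + T = 619: T = 619 − 312 = 307 mm.
Treads = 15 − 1 = 14; going = 14 × 307 = 4298 mm.

4298 mm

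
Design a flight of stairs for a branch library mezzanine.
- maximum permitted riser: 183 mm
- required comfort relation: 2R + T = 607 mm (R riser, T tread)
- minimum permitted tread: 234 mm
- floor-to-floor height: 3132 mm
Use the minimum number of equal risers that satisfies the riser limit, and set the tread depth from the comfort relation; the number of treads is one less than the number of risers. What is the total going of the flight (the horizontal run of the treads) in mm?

3132 / 183 = 17.11, so 18 risers are needed.
Each riser is 3132/18 = 174 mm (≤ 183 mm).
Tread T = 607 − 2 × 174 = 259 mm (≥ 234 mm).
18 risers give 17 treads; going = 17 × 259 = 4403 mm.

4403 mm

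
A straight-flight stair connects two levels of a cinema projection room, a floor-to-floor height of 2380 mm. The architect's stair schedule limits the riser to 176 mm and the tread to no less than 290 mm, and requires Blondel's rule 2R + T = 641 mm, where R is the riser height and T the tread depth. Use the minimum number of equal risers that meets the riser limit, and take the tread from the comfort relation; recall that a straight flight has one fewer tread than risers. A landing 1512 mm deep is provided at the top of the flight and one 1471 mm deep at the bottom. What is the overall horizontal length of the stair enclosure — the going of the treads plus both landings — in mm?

6896 mm

⌈2380/176⌉ = 14 risers.
Each riser is 2380/14 = 170 mm (≤ 176 mm).
T = 641 − 2·170 = 301 mm, which satisfies the 290 mm minimum.
Going = (14 − 1) × 301 = 3913 mm.
Add landings: 3913 + 1512 + 1471 = 6896 mm.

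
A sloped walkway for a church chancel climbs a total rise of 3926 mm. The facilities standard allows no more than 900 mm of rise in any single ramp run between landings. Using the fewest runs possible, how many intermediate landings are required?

4 intermediate landings

3926 / 900 = 4.36, so 5 ramp runs are needed.
5 runs are separated by 4 intermediate landings.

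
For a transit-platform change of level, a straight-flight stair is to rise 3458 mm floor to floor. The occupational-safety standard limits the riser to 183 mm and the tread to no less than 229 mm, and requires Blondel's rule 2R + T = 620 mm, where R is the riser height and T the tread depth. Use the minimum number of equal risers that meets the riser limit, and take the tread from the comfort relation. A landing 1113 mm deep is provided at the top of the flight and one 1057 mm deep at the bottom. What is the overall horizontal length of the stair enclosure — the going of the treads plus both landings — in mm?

⌈3458/183⌉ = 19 risers.
R = 3458 ÷ 19 = 182 mm.
Tread T = 620 − 2 × 182 = 256 mm (≥ 229 mm).
19 risers give 18 treads; going = 18 × 256 = 4608 mm.
Enclosure = 4608 + 1113 + 1057 = 6778 mm.

6778 mm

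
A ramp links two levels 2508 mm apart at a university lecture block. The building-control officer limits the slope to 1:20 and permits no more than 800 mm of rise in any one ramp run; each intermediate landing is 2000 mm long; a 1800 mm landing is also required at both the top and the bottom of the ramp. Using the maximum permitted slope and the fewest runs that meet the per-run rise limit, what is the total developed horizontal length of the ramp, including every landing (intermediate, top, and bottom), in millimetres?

2508 / 800 = 3.135 → round up to 4 ramp runs. That means 3 intermediate landings.
Ramp run (horizontal) at 1:20: 2508 × 20 = 50160 mm.
Intermediate landings: 3 × 2000 = 6000 mm.
Top and bottom landings: 2 × 1800 = 3600 mm.
Total = 50160 + 6000 + 3600 = 59760 mm.

59760 mm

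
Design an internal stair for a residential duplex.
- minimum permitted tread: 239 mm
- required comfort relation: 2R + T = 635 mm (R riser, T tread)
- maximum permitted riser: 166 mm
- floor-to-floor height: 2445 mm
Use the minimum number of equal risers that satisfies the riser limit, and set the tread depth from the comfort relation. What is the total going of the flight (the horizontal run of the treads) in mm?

2445 / 166 = 14.73, so 15 risers are needed.
R = 2445 ÷ 15 = 163 mm.
From 2R + T = 635: T = 635 − 326 = 309 mm.
Treads = 15 − 1 = 14; going = 14 × 309 = 4326 mm.

4326 mm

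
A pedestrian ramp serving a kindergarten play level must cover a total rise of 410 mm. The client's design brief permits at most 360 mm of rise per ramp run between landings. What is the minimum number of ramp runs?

410 / 360 = 1.139 → round up to 2 ramp runs.

2 runs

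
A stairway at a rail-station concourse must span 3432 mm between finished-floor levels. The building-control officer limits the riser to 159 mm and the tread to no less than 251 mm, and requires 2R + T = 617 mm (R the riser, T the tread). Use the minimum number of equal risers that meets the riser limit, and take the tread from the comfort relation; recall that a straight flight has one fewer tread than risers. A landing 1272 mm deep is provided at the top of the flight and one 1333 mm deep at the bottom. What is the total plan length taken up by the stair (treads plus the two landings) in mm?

⌈3432/159⌉ = 22 risers.
Each riser is 3432/22 = 156 mm (≤ 159 mm).
Tread T = 617 − 2 × 156 = 305 mm (≥ 251 mm).
Going = (22 − 1) × 305 = 6405 mm.
Enclosure = 6405 + 1272 + 1333 = 9010 mm.

9010 mm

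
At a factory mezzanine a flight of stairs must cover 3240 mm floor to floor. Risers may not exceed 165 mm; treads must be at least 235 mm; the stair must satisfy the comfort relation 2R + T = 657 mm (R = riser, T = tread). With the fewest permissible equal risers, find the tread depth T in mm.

333 mm

⌈3240/165⌉ = 20 risers.
R = 3240 ÷ 20 = 162 mm.
T = 657 − 2·162 = 333 mm, which satisfies the 235 mm minimum.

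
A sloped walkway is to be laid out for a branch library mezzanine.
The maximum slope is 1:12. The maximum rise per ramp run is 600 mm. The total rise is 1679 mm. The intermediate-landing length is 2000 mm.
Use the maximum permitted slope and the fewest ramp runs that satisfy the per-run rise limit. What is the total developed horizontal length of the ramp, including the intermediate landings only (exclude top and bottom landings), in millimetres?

1679 / 600 = 2.798 → round up to 3 ramp runs. That means 2 intermediate landings.
Ramp run (horizontal) at 1:12: 1679 × 12 = 20148 mm.
Intermediate landings: 2 × 2000 = 4000 mm.
Total developed length = 20148 + 4000 = 24148 mm.

24148 mm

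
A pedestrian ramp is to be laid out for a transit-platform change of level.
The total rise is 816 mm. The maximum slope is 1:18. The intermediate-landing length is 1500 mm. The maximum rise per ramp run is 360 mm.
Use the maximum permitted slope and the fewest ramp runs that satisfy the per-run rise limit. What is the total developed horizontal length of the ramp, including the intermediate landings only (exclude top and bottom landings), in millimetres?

17688 mm

816 / 360 = 2.267 → round up to 3 ramp runs. That means 2 intermediate landings.
Ramp run (horizontal) at 1:18: 816 × 18 = 14688 mm.
2 intermediate landings contribute 2 × 1500 = 3000 mm.
Developed length = 14688 + 3000 = 17688 mm.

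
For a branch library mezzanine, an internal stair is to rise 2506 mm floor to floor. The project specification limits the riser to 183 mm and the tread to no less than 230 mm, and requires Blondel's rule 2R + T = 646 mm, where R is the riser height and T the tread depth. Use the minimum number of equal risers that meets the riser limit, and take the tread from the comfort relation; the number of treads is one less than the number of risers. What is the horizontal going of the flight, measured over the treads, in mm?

3744 mm

At most 183 each: 2506/183 = 13.69, giving 14 risers.
Riser R = 2506 / 14 = 179 mm, within the 183 mm limit.
Tread T = 646 − 2 × 179 = 288 mm (≥ 230 mm).
14 risers give 13 treads; going = 13 × 288 = 3744 mm.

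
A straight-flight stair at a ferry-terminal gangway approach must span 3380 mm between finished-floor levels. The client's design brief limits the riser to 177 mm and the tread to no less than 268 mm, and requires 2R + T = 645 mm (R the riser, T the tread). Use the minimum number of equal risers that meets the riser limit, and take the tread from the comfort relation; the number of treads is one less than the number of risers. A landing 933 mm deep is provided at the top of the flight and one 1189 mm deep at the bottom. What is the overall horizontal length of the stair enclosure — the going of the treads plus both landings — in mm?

⌈3380/177⌉ = 20 risers.
R = 3380 ÷ 20 = 169 mm.
From 2R + T = 645: T = 645 − 338 = 307 mm.
20 risers give 19 treads; going = 19 × 307 = 5833 mm.
Add landings: 5833 + 933 + 1189 = 7955 mm.

7955 mm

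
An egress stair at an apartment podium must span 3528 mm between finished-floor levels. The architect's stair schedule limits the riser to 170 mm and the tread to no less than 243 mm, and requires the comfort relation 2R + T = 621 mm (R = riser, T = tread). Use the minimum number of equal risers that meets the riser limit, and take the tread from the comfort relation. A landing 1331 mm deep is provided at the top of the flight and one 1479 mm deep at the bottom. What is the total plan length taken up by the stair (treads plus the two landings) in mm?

8510 mm

3528 / 170 = 20.753 → round up to 21 risers.
Each riser is 3528/21 = 168 mm (≤ 170 mm).
Tread T = 621 − 2 × 168 = 285 mm (≥ 243 mm).
Treads = 21 − 1 = 20; going = 20 × 285 = 5700 mm.
Enclosure = 5700 + 1331 + 1479 = 8510 mm.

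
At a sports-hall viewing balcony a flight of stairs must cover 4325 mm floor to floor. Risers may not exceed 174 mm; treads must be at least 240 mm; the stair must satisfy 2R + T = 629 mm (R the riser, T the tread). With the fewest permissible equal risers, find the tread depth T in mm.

At most 174 each: 4325/174 = 24.86, giving 25 risers.
Riser R = 4325 / 25 = 173 mm, within the 174 mm limit.
T = 629 − 2·173 = 283 mm, which satisfies the 240 mm minimum.

283 mm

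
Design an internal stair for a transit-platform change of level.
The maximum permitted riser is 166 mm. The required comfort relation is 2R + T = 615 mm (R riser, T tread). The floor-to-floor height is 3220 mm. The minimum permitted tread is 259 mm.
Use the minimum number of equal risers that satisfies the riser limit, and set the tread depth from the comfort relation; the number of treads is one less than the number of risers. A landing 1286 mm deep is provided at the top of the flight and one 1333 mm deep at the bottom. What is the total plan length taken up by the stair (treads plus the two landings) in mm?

8186 mm

At most 166 each: 3220/166 = 19.40, giving 20 risers.
Riser R = 3220 / 20 = 161 mm, within the 166 mm limit.
T = 615 − 2·161 = 293 mm, which satisfies the 259 mm minimum.
Treads = 20 − 1 = 19; going = 19 × 293 = 5567 mm.
Enclosure = 5567 + 1286 + 1333 = 8186 mm.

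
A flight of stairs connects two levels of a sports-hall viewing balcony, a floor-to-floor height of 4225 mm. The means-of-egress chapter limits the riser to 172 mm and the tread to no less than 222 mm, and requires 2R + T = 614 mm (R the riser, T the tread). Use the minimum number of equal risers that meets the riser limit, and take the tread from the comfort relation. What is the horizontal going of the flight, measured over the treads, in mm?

⌈4225/172⌉ = 25 risers.
Riser R = 4225 / 25 = 169 mm, within the 172 mm limit.
From 2R + T = 614: T = 614 − 338 = 276 mm.
Going = (25 − 1) × 276 = 6624 mm.

6624 mm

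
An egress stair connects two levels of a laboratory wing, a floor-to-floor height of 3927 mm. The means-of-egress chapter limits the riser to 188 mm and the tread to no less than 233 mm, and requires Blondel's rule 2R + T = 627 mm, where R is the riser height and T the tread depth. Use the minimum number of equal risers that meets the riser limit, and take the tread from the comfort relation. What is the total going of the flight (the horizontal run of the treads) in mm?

3927 / 188 = 20.888 → round up to 21 risers.
Riser R = 3927 / 21 = 187 mm, within the 188 mm limit.
T = 627 − 2·187 = 253 mm, which satisfies the 233 mm minimum.
Treads = 21 − 1 = 20; going = 20 × 253 = 5060 mm.

5060 mm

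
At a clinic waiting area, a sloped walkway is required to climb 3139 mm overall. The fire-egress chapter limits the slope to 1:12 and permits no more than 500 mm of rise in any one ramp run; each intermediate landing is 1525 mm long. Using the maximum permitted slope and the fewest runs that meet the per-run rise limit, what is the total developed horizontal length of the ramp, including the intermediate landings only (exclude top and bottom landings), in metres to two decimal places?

⌈3139/500⌉ = 7 ramp runs. That means 6 intermediate landings.
Ramp run (horizontal) at 1:12: 3139 × 12 = 37668 mm.
6 intermediate landings contribute 6 × 1525 = 9150 mm.
Developed length = 37668 + 9150 = 46818 mm.
= 46.82 m.

46.82 m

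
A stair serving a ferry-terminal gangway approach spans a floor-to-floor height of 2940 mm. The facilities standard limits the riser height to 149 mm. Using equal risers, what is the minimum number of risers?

⌈2940/149⌉ = 20 risers.

20 risers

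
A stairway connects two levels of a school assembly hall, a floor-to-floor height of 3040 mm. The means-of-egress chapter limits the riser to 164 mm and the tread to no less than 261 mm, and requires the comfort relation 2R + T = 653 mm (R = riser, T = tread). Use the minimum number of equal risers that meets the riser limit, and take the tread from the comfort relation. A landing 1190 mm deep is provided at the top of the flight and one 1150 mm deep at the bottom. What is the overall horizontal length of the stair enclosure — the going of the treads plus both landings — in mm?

8334 mm

3040 / 164 = 18.537 → round up to 19 risers.
R = 3040 ÷ 19 = 160 mm.
From 2R + T = 653: T = 653 − 320 = 333 mm.
19 risers give 18 treads; going = 18 × 333 = 5994 mm.
Add landings: 5994 + 1190 + 1150 = 8334 mm.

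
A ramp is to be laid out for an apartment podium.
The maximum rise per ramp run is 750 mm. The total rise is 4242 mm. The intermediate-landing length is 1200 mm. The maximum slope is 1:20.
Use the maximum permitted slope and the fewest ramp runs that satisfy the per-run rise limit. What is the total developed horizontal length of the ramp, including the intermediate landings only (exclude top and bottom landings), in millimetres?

4242 / 750 = 5.66, so 6 ramp runs are needed. That means 5 intermediate landings.
Ramp run (horizontal) at 1:20: 4242 × 20 = 84840 mm.
Intermediate landings: 5 × 1200 = 6000 mm.
Developed length = 84840 + 6000 = 90840 mm.

90840 mm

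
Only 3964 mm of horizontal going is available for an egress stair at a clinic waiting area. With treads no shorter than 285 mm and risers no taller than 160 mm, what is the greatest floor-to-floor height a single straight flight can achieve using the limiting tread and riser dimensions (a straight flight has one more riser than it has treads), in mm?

Treads that fit: ⌊3964 / 285⌋ = 13.
Risers = treads + 1 = 14.
Maximum height = 14 × 160 = 2240 mm.

2240 mm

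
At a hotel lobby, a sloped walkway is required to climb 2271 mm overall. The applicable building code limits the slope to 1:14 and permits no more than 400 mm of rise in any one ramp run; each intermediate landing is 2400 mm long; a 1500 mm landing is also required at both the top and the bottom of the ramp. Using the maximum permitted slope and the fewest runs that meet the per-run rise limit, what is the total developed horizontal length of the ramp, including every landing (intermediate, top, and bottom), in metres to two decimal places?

46.79 m

⌈2271/400⌉ = 6 ramp runs. That means 5 intermediate landings.
Ramp run (horizontal) at 1:14: 2271 × 14 = 31794 mm.
5 intermediate landings contribute 5 × 2400 = 12000 mm.
Top and bottom landings: 2 × 1500 = 3000 mm.
Total = 31794 + 12000 + 3000 = 46794 mm.
= 46.79 m.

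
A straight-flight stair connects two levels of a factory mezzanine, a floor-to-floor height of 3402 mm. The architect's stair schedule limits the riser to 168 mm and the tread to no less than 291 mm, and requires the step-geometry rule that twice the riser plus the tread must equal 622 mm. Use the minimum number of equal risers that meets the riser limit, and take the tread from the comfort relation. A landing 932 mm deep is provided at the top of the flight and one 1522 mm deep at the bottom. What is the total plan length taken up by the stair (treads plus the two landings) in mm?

8414 mm

3402 / 168 = 20.25, so 21 risers are needed.
Riser R = 3402 / 21 = 162 mm, within the 168 mm limit.
T = 622 − 2·162 = 298 mm, which satisfies the 291 mm minimum.
21 risers give 20 treads; going = 20 × 298 = 5960 mm.
Enclosure = 5960 + 932 + 1522 = 8414 mm.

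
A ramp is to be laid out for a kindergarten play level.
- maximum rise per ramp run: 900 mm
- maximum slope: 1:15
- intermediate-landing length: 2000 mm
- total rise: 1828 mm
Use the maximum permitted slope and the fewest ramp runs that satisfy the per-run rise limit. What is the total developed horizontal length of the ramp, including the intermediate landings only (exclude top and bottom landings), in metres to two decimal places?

31.42 m

⌈1828/900⌉ = 3 ramp runs. That means 2 intermediate landings.
Ramp run (horizontal) at 1:15: 1828 × 15 = 27420 mm.
2 intermediate landings contribute 2 × 2000 = 4000 mm.
Total developed length = 27420 + 4000 = 31420 mm.
= 31.42 m.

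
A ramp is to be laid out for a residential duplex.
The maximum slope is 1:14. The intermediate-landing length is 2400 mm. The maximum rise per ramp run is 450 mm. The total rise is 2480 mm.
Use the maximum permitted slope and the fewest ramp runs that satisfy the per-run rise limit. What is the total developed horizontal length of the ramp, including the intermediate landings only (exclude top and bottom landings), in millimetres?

46720 mm

2480 / 450 = 5.511 → round up to 6 ramp runs. That means 5 intermediate landings.
Ramp run (horizontal) at 1:14: 2480 × 14 = 34720 mm.
Intermediate landings: 5 × 2400 = 12000 mm.
Developed length = 34720 + 12000 = 46720 mm.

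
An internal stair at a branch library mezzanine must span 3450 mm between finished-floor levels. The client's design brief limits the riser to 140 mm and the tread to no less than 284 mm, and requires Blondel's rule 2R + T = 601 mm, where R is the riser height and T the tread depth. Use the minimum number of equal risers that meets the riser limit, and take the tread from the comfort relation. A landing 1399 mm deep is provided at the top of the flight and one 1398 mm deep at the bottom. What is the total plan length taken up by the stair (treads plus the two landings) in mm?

3450 / 140 = 24.643 → round up to 25 risers.
R = 3450 ÷ 25 = 138 mm.
From 2R + T = 601: T = 601 − 276 = 325 mm.
25 risers give 24 treads; going = 24 × 325 = 7800 mm.
Add landings: 7800 + 1399 + 1398 = 10597 mm.

10597 mm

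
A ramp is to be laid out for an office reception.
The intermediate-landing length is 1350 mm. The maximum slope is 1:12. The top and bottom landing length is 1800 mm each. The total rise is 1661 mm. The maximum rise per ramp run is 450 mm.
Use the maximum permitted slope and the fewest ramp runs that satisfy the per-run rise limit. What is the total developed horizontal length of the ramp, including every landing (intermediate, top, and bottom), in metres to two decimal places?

27.58 m

1661 / 450 = 3.691 → round up to 4 ramp runs. That means 3 intermediate landings.
Ramp run (horizontal) at 1:12: 1661 × 12 = 19932 mm.
Intermediate landings: 3 × 1350 = 4050 mm.
Top and bottom landings: 2 × 1800 = 3600 mm.
Total = 19932 + 4050 + 3600 = 27582 mm.
= 27.58 m.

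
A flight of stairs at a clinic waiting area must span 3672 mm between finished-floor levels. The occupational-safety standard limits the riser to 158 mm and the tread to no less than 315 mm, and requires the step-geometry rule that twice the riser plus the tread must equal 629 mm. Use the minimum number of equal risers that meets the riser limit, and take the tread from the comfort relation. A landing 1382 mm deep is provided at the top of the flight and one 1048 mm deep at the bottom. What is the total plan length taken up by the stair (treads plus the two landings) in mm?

3672 / 158 = 23.24, so 24 risers are needed.
Each riser is 3672/24 = 153 mm (≤ 158 mm).
Tread T = 629 − 2 × 153 = 323 mm (≥ 315 mm).
24 risers give 23 treads; going = 23 × 323 = 7429 mm.
Add landings: 7429 + 1382 + 1048 = 9859 mm.

9859 mm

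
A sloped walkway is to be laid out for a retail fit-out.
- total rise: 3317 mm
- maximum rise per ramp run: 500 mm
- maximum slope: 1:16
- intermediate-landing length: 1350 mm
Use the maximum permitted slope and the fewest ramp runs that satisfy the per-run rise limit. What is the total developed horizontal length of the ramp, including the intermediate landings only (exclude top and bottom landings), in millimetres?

61172 mm

3317 / 500 = 6.63, so 7 ramp runs are needed. That means 6 intermediate landings.
Horizontal run for 3317 mm of rise at 1:16 is 3317 × 16 = 53072 mm.
Intermediate landings: 6 × 1350 = 8100 mm.
Total developed length = 53072 + 8100 = 61172 mm.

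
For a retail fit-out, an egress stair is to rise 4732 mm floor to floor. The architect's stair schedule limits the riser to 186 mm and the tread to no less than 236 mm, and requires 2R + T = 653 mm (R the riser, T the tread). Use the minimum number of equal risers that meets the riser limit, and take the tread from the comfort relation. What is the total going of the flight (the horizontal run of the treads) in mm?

7225 mm

At most 186 each: 4732/186 = 25.44, giving 26 risers.
Riser R = 4732 / 26 = 182 mm, within the 186 mm limit.
Tread T = 653 − 2 × 182 = 289 mm (≥ 236 mm).
Going = (26 − 1) × 289 = 7225 mm.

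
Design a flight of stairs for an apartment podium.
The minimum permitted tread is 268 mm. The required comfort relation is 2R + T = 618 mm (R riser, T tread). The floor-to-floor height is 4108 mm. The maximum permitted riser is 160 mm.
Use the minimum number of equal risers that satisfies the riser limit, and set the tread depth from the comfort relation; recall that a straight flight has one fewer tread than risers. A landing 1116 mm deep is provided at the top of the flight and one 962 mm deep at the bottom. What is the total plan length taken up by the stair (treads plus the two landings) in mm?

9628 mm

4108 / 160 = 25.675 → round up to 26 risers.
Riser R = 4108 / 26 = 158 mm, within the 160 mm limit.
Tread T = 618 − 2 × 158 = 302 mm (≥ 268 mm).
Going = (26 − 1) × 302 = 7550 mm.
Enclosure = 7550 + 1116 + 962 = 9628 mm.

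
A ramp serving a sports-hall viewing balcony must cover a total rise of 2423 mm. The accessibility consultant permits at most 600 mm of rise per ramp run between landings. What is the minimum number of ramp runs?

5 runs

At most 600 each: 2423/600 = 4.04, giving 5 ramp runs.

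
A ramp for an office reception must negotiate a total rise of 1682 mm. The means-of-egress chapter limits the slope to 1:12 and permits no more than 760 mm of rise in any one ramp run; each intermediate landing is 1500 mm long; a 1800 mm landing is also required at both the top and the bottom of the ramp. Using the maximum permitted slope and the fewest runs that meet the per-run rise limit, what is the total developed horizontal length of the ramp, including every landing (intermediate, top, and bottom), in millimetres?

1682 / 760 = 2.21, so 3 ramp runs are needed. That means 2 intermediate landings.
Ramp run (horizontal) at 1:12: 1682 × 12 = 20184 mm.
2 intermediate landings contribute 2 × 1500 = 3000 mm.
Top and bottom landings: 2 × 1800 = 3600 mm.
Total = 20184 + 3000 + 3600 = 26784 mm.

26784 mm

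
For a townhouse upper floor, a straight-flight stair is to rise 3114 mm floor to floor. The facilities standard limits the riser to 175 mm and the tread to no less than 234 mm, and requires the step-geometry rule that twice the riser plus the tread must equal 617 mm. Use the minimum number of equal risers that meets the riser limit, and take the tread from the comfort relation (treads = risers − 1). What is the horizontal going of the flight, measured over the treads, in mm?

4607 mm

3114 / 175 = 17.79, so 18 risers are needed.
Riser R = 3114 / 18 = 173 mm, within the 175 mm limit.
From 2R + T = 617: T = 617 − 346 = 271 mm.
Going = (18 − 1) × 271 = 4607 mm.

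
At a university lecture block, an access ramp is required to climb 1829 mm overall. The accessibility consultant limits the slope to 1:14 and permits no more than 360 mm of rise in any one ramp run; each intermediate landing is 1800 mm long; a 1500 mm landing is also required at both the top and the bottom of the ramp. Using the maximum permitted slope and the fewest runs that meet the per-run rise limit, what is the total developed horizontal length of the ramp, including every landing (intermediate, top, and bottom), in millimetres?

1829 / 360 = 5.081 → round up to 6 ramp runs. That means 5 intermediate landings.
Horizontal run for 1829 mm of rise at 1:14 is 1829 × 14 = 25606 mm.
5 intermediate landings contribute 5 × 1800 = 9000 mm.
Top and bottom landings: 2 × 1500 = 3000 mm.
Total = 25606 + 9000 + 3000 = 37606 mm.

37606 mm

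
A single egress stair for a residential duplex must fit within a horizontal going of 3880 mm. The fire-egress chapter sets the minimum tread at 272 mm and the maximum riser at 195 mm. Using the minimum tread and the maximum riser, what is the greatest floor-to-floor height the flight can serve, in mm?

3880 / 272 = 14.26, so 14 treads fit.
Risers = treads + 1 = 15.
Maximum height = 15 × 195 = 2925 mm.

2925 mm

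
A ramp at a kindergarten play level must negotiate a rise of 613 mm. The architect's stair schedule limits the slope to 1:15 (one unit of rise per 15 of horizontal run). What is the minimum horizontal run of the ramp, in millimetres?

At 1:15 the run is 15 × 613 = 9195 mm.

9195 mm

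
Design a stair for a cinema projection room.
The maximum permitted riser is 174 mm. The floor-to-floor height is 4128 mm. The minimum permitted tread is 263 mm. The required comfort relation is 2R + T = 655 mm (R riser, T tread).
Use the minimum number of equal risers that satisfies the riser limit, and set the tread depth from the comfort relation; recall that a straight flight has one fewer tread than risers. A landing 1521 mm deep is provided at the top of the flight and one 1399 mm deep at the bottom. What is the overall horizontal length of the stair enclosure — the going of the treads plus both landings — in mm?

4128 / 174 = 23.72, so 24 risers are needed.
Riser R = 4128 / 24 = 172 mm, within the 174 mm limit.
From 2R + T = 655: T = 655 − 344 = 311 mm.
Going = (24 − 1) × 311 = 7153 mm.
Add landings: 7153 + 1521 + 1399 = 10073 mm.

10073 mm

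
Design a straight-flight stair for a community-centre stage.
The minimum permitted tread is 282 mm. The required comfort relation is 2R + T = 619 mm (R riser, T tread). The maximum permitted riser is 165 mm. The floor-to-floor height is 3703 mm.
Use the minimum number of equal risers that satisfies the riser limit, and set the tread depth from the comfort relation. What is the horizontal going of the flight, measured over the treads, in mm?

6534 mm

At most 165 each: 3703/165 = 22.44, giving 23 risers.
Each riser is 3703/23 = 161 mm (≤ 165 mm).
Tread T = 619 − 2 × 161 = 297 mm (≥ 282 mm).
Going = (23 − 1) × 297 = 6534 mm.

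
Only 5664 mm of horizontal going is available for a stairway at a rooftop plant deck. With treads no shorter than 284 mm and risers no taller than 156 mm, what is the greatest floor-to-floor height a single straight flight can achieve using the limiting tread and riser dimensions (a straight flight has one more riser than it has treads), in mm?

5664 / 284 = 19.94, so 19 treads fit.
Risers = treads + 1 = 20.
Maximum height = 20 × 156 = 3120 mm.

3120 mm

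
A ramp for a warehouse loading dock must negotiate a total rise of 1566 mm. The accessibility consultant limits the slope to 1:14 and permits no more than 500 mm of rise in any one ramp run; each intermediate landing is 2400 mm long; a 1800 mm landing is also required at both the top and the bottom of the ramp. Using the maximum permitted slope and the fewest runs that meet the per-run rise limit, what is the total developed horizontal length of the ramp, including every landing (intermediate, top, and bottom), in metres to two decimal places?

32.72 m

1566 / 500 = 3.132 → round up to 4 ramp runs. That means 3 intermediate landings.
Ramp run (horizontal) at 1:14: 1566 × 14 = 21924 mm.
Intermediate landings: 3 × 2400 = 7200 mm.
Top and bottom landings: 2 × 1800 = 3600 mm.
Total = 21924 + 7200 + 3600 = 32724 mm.
= 32.72 m.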